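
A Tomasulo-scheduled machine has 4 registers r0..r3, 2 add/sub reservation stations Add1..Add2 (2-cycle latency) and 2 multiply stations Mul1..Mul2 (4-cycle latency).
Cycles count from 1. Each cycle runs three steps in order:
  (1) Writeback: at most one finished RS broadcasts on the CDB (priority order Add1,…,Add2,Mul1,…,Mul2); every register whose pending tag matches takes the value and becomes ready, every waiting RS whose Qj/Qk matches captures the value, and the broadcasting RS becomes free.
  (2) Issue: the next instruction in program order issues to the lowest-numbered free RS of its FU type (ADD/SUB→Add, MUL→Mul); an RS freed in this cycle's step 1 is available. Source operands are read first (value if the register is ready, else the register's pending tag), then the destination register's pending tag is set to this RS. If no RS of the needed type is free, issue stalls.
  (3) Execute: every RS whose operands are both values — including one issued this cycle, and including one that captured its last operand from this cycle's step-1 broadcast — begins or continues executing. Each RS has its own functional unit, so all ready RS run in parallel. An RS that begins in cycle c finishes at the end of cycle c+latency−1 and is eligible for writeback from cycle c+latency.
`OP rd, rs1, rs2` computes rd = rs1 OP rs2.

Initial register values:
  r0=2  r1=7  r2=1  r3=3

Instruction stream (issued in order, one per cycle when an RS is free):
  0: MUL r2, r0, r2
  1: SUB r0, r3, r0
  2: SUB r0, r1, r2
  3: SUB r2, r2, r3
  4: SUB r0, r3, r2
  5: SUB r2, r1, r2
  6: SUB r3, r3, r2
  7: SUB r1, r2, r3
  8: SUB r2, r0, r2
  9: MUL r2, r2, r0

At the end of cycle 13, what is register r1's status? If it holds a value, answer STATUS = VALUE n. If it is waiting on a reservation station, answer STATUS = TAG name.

cycle 1: issue MUL r2<-Mul1 // r0:2,r1:7,r2:Mul1,r3:3
cycle 2: issue SUB r0<-Add1 // r0:Add1,r1:7,r2:Mul1,r3:3
cycle 3: issue SUB r0<-Add2 // r0:Add2,r1:7,r2:Mul1,r3:3
cycle 4: CDB Add1=1; issue SUB r2<-Add1 // r0:Add2,r1:7,r2:Add1,r3:3
cycle 5: CDB Mul1=2; stall // r0:Add2,r1:7,r2:Add1,r3:3
cycle 6: stall // r0:Add2,r1:7,r2:Add1,r3:3
cycle 7: CDB Add1=-1; issue SUB r0<-Add1 // r0:Add1,r1:7,r2:-1,r3:3
cycle 8: CDB Add2=5; issue SUB r2<-Add2 // r0:Add1,r1:7,r2:Add2,r3:3
cycle 9: CDB Add1=4; issue SUB r3<-Add1 // r0:4,r1:7,r2:Add2,r3:Add1
cycle 10: CDB Add2=8; issue SUB r1<-Add2 // r0:4,r1:Add2,r2:8,r3:Add1
cycle 11: stall // r0:4,r1:Add2,r2:8,r3:Add1
cycle 12: CDB Add1=-5; issue SUB r2<-Add1 // r0:4,r1:Add2,r2:Add1,r3:-5
cycle 13: issue MUL r2<-Mul1 // r0:4,r1:Add2,r2:Mul1,r3:-5

STATUS = TAG Add2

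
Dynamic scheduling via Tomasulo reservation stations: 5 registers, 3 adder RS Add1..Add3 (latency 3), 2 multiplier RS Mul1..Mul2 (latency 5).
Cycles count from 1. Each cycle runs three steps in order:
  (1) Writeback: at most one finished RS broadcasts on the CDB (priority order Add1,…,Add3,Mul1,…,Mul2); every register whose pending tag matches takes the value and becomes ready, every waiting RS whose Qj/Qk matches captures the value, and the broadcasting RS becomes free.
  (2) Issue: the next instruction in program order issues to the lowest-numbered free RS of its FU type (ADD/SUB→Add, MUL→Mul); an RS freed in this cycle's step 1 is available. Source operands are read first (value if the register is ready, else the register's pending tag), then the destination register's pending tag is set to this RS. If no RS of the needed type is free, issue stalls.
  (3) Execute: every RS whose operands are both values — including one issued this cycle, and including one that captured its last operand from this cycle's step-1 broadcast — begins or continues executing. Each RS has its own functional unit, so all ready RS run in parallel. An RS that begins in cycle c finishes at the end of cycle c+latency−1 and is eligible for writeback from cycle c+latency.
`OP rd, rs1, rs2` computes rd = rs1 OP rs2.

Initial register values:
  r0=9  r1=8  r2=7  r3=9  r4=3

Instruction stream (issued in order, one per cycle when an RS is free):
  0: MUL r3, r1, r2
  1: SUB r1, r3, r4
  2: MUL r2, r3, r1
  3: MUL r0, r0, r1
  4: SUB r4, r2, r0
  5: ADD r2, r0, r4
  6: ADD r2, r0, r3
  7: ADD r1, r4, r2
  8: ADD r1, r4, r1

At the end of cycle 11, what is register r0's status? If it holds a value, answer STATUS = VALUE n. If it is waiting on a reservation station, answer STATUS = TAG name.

STATUS = TAG Mul1

  c1: issue MUL r3<-Mul1  regs: r0:9,r1:8,r2:7,r3:Mul1,r4:3
  c2: issue SUB r1<-Add1  regs: r0:9,r1:Add1,r2:7,r3:Mul1,r4:3
  c3: issue MUL r2<-Mul2  regs: r0:9,r1:Add1,r2:Mul2,r3:Mul1,r4:3
  c4: stall  regs: r0:9,r1:Add1,r2:Mul2,r3:Mul1,r4:3
  c5: stall  regs: r0:9,r1:Add1,r2:Mul2,r3:Mul1,r4:3
  c6: CDB Mul1=56; issue MUL r0<-Mul1  regs: r0:Mul1,r1:Add1,r2:Mul2,r3:56,r4:3
  c7: issue SUB r4<-Add2  regs: r0:Mul1,r1:Add1,r2:Mul2,r3:56,r4:Add2
  c8: issue ADD r2<-Add3  regs: r0:Mul1,r1:Add1,r2:Add3,r3:56,r4:Add2
  c9: CDB Add1=53; issue ADD r2<-Add1  regs: r0:Mul1,r1:53,r2:Add1,r3:56,r4:Add2
  c10: stall  regs: r0:Mul1,r1:53,r2:Add1,r3:56,r4:Add2
  c11: stall  regs: r0:Mul1,r1:53,r2:Add1,r3:56,r4:Add2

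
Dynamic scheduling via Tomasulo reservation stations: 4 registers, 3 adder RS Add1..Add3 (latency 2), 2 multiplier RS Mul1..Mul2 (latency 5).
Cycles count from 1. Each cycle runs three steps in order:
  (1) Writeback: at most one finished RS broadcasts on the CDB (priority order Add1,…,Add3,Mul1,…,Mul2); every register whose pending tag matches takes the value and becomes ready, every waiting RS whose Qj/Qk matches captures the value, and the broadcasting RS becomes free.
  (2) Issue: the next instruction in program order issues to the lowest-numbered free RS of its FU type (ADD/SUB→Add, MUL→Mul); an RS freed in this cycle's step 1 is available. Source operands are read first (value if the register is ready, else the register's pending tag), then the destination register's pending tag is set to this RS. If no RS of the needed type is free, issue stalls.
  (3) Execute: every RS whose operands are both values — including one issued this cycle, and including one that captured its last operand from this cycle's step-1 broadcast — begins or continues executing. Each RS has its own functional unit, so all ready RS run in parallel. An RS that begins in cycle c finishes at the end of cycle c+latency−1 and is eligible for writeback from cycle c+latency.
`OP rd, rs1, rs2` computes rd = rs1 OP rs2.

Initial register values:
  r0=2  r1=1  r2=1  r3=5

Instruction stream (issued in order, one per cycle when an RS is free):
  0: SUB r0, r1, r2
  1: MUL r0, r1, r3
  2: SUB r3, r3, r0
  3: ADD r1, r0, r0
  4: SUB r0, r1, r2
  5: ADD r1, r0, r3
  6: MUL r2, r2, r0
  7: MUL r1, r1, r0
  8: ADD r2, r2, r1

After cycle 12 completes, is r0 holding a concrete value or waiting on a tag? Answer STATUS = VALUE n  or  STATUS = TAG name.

cycle 1: issue SUB r0<-Add1 // r0:Add1,r1:1,r2:1,r3:5
cycle 2: issue MUL r0<-Mul1 // r0:Mul1,r1:1,r2:1,r3:5
cycle 3: CDB Add1=0; issue SUB r3<-Add1 // r0:Mul1,r1:1,r2:1,r3:Add1
cycle 4: issue ADD r1<-Add2 // r0:Mul1,r1:Add2,r2:1,r3:Add1
cycle 5: issue SUB r0<-Add3 // r0:Add3,r1:Add2,r2:1,r3:Add1
cycle 6: stall // r0:Add3,r1:Add2,r2:1,r3:Add1
cycle 7: CDB Mul1=5; stall // r0:Add3,r1:Add2,r2:1,r3:Add1
cycle 8: stall // r0:Add3,r1:Add2,r2:1,r3:Add1
cycle 9: CDB Add1=0; issue ADD r1<-Add1 // r0:Add3,r1:Add1,r2:1,r3:0
cycle 10: CDB Add2=10; issue MUL r2<-Mul1 // r0:Add3,r1:Add1,r2:Mul1,r3:0
cycle 11: issue MUL r1<-Mul2 // r0:Add3,r1:Mul2,r2:Mul1,r3:0
cycle 12: CDB Add3=9; issue ADD r2<-Add2 // r0:9,r1:Mul2,r2:Add2,r3:0

STATUS = VALUE 9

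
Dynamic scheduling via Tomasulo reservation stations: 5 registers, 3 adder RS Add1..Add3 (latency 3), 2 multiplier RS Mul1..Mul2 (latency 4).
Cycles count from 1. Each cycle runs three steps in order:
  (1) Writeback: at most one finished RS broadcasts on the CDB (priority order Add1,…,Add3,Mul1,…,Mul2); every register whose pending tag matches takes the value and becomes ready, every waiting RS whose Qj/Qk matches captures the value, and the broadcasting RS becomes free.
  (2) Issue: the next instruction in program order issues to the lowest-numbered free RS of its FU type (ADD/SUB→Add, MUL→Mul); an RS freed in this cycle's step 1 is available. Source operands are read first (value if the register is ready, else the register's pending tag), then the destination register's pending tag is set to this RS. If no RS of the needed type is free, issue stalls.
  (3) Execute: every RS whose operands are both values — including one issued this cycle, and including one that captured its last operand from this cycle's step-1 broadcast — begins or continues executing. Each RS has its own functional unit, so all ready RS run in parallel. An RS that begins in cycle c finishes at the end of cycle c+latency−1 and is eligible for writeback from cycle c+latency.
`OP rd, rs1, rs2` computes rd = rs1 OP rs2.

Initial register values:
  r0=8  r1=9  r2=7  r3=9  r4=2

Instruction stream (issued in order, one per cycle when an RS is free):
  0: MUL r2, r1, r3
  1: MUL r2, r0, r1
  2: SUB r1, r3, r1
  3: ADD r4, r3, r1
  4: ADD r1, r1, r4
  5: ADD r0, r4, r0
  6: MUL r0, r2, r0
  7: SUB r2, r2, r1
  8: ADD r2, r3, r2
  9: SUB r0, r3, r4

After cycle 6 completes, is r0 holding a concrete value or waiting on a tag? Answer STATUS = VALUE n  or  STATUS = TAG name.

  c1: issue MUL r2<-Mul1  regs: r0:8,r1:9,r2:Mul1,r3:9,r4:2
  c2: issue MUL r2<-Mul2  regs: r0:8,r1:9,r2:Mul2,r3:9,r4:2
  c3: issue SUB r1<-Add1  regs: r0:8,r1:Add1,r2:Mul2,r3:9,r4:2
  c4: issue ADD r4<-Add2  regs: r0:8,r1:Add1,r2:Mul2,r3:9,r4:Add2
  c5: CDB Mul1=81; issue ADD r1<-Add3  regs: r0:8,r1:Add3,r2:Mul2,r3:9,r4:Add2
  c6: CDB Add1=0; issue ADD r0<-Add1  regs: r0:Add1,r1:Add3,r2:Mul2,r3:9,r4:Add2

STATUS = TAG Add1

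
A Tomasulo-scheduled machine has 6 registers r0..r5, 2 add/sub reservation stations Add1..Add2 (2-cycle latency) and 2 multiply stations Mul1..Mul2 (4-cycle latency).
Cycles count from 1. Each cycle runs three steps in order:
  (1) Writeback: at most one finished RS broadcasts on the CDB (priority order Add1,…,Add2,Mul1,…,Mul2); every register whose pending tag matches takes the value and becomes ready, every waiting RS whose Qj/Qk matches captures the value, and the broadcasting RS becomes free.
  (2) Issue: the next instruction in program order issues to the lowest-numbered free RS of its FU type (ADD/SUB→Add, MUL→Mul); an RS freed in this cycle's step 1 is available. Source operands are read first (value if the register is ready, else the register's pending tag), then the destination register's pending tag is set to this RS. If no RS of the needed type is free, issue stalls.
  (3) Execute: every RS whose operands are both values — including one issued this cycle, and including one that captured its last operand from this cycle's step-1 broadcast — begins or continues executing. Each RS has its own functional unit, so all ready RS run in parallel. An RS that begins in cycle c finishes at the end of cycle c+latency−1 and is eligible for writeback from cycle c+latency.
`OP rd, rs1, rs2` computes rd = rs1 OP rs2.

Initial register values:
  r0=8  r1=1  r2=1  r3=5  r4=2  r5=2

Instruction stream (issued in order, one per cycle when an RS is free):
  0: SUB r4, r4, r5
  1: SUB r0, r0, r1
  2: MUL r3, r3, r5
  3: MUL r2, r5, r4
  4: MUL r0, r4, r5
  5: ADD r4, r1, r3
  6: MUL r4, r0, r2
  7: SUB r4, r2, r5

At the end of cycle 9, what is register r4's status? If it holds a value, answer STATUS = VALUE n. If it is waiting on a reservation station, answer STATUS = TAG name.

STATUS = TAG Mul2

cycle 1: issue SUB r4<-Add1 // r0:8,r1:1,r2:1,r3:5,r4:Add1,r5:2
cycle 2: issue SUB r0<-Add2 // r0:Add2,r1:1,r2:1,r3:5,r4:Add1,r5:2
cycle 3: CDB Add1=0; issue MUL r3<-Mul1 // r0:Add2,r1:1,r2:1,r3:Mul1,r4:0,r5:2
cycle 4: CDB Add2=7; issue MUL r2<-Mul2 // r0:7,r1:1,r2:Mul2,r3:Mul1,r4:0,r5:2
cycle 5: stall // r0:7,r1:1,r2:Mul2,r3:Mul1,r4:0,r5:2
cycle 6: stall // r0:7,r1:1,r2:Mul2,r3:Mul1,r4:0,r5:2
cycle 7: CDB Mul1=10; issue MUL r0<-Mul1 // r0:Mul1,r1:1,r2:Mul2,r3:10,r4:0,r5:2
cycle 8: CDB Mul2=0; issue ADD r4<-Add1 // r0:Mul1,r1:1,r2:0,r3:10,r4:Add1,r5:2
cycle 9: issue MUL r4<-Mul2 // r0:Mul1,r1:1,r2:0,r3:10,r4:Mul2,r5:2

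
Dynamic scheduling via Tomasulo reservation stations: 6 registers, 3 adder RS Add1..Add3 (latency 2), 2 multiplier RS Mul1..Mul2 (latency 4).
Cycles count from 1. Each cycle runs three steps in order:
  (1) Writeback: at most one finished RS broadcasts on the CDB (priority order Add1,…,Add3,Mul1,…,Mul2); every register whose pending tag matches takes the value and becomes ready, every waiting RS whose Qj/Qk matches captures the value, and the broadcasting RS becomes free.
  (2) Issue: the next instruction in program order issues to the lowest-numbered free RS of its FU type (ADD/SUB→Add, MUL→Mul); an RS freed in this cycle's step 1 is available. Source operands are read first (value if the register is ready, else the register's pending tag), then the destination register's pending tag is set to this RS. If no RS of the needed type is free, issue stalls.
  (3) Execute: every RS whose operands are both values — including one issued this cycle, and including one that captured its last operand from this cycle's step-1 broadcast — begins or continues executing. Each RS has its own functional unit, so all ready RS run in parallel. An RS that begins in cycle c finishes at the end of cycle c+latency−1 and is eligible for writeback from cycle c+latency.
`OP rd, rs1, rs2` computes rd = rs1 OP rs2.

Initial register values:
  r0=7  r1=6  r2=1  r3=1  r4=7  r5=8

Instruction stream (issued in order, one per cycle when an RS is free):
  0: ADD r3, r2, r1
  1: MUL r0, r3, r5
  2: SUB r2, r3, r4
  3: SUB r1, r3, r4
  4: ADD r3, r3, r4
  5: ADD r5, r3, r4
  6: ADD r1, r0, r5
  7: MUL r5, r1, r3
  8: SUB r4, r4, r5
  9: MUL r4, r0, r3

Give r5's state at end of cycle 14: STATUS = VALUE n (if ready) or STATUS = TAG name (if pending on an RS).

c1: issue ADD r3<-Add1 | r0:7,r1:6,r2:1,r3:Add1,r4:7,r5:8
c2: issue MUL r0<-Mul1 | r0:Mul1,r1:6,r2:1,r3:Add1,r4:7,r5:8
c3: CDB Add1=7; issue SUB r2<-Add1 | r0:Mul1,r1:6,r2:Add1,r3:7,r4:7,r5:8
c4: issue SUB r1<-Add2 | r0:Mul1,r1:Add2,r2:Add1,r3:7,r4:7,r5:8
c5: CDB Add1=0; issue ADD r3<-Add1 | r0:Mul1,r1:Add2,r2:0,r3:Add1,r4:7,r5:8
c6: CDB Add2=0; issue ADD r5<-Add2 | r0:Mul1,r1:0,r2:0,r3:Add1,r4:7,r5:Add2
c7: CDB Add1=14; issue ADD r1<-Add1 | r0:Mul1,r1:Add1,r2:0,r3:14,r4:7,r5:Add2
c8: CDB Mul1=56; issue MUL r5<-Mul1 | r0:56,r1:Add1,r2:0,r3:14,r4:7,r5:Mul1
c9: CDB Add2=21; issue SUB r4<-Add2 | r0:56,r1:Add1,r2:0,r3:14,r4:Add2,r5:Mul1
c10: issue MUL r4<-Mul2 | r0:56,r1:Add1,r2:0,r3:14,r4:Mul2,r5:Mul1
c11: CDB Add1=77 | r0:56,r1:77,r2:0,r3:14,r4:Mul2,r5:Mul1
c12: - | r0:56,r1:77,r2:0,r3:14,r4:Mul2,r5:Mul1
c13: - | r0:56,r1:77,r2:0,r3:14,r4:Mul2,r5:Mul1
c14: CDB Mul2=784 | r0:56,r1:77,r2:0,r3:14,r4:784,r5:Mul1

STATUS = TAG Mul1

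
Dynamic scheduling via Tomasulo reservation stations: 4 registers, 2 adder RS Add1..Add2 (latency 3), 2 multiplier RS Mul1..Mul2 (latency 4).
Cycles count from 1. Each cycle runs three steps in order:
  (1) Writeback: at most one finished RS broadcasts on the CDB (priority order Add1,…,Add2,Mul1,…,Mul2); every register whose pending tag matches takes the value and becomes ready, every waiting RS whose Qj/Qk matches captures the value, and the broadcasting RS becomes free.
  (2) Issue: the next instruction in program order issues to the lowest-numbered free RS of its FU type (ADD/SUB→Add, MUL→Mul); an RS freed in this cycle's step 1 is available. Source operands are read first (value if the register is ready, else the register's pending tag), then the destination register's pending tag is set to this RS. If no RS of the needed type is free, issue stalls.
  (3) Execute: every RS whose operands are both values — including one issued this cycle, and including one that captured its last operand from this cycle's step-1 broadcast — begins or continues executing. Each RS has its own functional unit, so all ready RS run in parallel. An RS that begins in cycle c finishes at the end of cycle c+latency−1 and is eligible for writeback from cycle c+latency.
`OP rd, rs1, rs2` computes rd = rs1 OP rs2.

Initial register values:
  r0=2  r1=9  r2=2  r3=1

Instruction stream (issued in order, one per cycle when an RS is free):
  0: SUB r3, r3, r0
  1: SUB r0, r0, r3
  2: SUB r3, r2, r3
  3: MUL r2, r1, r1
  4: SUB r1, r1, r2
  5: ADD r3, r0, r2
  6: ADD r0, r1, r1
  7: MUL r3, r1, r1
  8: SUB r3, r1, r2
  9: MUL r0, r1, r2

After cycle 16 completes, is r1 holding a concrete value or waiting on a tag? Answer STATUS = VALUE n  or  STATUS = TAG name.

STATUS = VALUE -72

  c1: issue SUB r3<-Add1  regs: r0:2,r1:9,r2:2,r3:Add1
  c2: issue SUB r0<-Add2  regs: r0:Add2,r1:9,r2:2,r3:Add1
  c3: stall  regs: r0:Add2,r1:9,r2:2,r3:Add1
  c4: CDB Add1=-1; issue SUB r3<-Add1  regs: r0:Add2,r1:9,r2:2,r3:Add1
  c5: issue MUL r2<-Mul1  regs: r0:Add2,r1:9,r2:Mul1,r3:Add1
  c6: stall  regs: r0:Add2,r1:9,r2:Mul1,r3:Add1
  c7: CDB Add1=3; issue SUB r1<-Add1  regs: r0:Add2,r1:Add1,r2:Mul1,r3:3
  c8: CDB Add2=3; issue ADD r3<-Add2  regs: r0:3,r1:Add1,r2:Mul1,r3:Add2
  c9: CDB Mul1=81; stall  regs: r0:3,r1:Add1,r2:81,r3:Add2
  c10: stall  regs: r0:3,r1:Add1,r2:81,r3:Add2
  c11: stall  regs: r0:3,r1:Add1,r2:81,r3:Add2
  c12: CDB Add1=-72; issue ADD r0<-Add1  regs: r0:Add1,r1:-72,r2:81,r3:Add2
  c13: CDB Add2=84; issue MUL r3<-Mul1  regs: r0:Add1,r1:-72,r2:81,r3:Mul1
  c14: issue SUB r3<-Add2  regs: r0:Add1,r1:-72,r2:81,r3:Add2
  c15: CDB Add1=-144; issue MUL r0<-Mul2  regs: r0:Mul2,r1:-72,r2:81,r3:Add2
  c16: -  regs: r0:Mul2,r1:-72,r2:81,r3:Add2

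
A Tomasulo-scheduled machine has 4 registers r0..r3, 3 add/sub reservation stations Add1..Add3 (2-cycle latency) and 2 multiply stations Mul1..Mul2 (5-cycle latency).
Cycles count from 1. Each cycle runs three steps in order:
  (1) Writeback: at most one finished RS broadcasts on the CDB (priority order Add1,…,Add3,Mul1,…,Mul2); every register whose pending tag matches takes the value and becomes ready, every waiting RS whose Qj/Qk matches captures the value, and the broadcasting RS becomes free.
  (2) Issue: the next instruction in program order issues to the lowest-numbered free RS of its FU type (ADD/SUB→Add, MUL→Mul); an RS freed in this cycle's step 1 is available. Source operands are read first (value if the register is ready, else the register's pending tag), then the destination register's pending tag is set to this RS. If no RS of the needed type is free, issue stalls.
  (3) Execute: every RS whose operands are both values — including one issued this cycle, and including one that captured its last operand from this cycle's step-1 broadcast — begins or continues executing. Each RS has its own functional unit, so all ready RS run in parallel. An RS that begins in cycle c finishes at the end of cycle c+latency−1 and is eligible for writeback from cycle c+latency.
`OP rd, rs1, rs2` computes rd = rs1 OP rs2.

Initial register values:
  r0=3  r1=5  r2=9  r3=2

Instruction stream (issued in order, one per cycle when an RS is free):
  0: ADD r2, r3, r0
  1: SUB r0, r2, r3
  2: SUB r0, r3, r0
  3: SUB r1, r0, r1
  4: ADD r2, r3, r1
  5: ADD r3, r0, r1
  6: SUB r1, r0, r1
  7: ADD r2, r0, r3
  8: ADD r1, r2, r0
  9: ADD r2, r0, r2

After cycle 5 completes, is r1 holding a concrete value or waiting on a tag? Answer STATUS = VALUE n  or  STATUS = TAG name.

STATUS = TAG Add3

c1: issue ADD r2<-Add1 | r0:3,r1:5,r2:Add1,r3:2
c2: issue SUB r0<-Add2 | r0:Add2,r1:5,r2:Add1,r3:2
c3: CDB Add1=5; issue SUB r0<-Add1 | r0:Add1,r1:5,r2:5,r3:2
c4: issue SUB r1<-Add3 | r0:Add1,r1:Add3,r2:5,r3:2
c5: CDB Add2=3; issue ADD r2<-Add2 | r0:Add1,r1:Add3,r2:Add2,r3:2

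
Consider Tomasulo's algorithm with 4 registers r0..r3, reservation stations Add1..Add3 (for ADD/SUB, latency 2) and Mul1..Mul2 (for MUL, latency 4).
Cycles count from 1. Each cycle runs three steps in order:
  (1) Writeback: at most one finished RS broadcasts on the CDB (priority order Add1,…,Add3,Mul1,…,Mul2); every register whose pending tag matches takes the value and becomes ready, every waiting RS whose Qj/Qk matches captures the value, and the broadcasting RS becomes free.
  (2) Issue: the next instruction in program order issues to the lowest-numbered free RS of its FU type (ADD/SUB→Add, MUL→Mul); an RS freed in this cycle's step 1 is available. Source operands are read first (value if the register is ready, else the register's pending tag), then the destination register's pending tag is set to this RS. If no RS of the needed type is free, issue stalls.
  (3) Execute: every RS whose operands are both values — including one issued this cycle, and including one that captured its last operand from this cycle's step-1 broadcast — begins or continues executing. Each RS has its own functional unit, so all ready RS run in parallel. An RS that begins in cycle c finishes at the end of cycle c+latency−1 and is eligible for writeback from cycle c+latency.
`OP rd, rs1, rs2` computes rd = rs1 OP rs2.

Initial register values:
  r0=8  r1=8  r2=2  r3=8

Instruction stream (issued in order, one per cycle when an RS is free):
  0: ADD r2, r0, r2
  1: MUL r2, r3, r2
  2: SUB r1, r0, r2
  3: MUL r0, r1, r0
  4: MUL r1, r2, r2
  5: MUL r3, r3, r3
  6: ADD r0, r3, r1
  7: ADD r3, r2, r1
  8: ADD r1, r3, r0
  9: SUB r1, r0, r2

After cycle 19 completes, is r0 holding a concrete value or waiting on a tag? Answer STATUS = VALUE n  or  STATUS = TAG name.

  c1: issue ADD r2<-Add1  regs: r0:8,r1:8,r2:Add1,r3:8
  c2: issue MUL r2<-Mul1  regs: r0:8,r1:8,r2:Mul1,r3:8
  c3: CDB Add1=10; issue SUB r1<-Add1  regs: r0:8,r1:Add1,r2:Mul1,r3:8
  c4: issue MUL r0<-Mul2  regs: r0:Mul2,r1:Add1,r2:Mul1,r3:8
  c5: stall  regs: r0:Mul2,r1:Add1,r2:Mul1,r3:8
  c6: stall  regs: r0:Mul2,r1:Add1,r2:Mul1,r3:8
  c7: CDB Mul1=80; issue MUL r1<-Mul1  regs: r0:Mul2,r1:Mul1,r2:80,r3:8
  c8: stall  regs: r0:Mul2,r1:Mul1,r2:80,r3:8
  c9: CDB Add1=-72; stall  regs: r0:Mul2,r1:Mul1,r2:80,r3:8
  c10: stall  regs: r0:Mul2,r1:Mul1,r2:80,r3:8
  c11: CDB Mul1=6400; issue MUL r3<-Mul1  regs: r0:Mul2,r1:6400,r2:80,r3:Mul1
  c12: issue ADD r0<-Add1  regs: r0:Add1,r1:6400,r2:80,r3:Mul1
  c13: CDB Mul2=-576; issue ADD r3<-Add2  regs: r0:Add1,r1:6400,r2:80,r3:Add2
  c14: issue ADD r1<-Add3  regs: r0:Add1,r1:Add3,r2:80,r3:Add2
  c15: CDB Add2=6480; issue SUB r1<-Add2  regs: r0:Add1,r1:Add2,r2:80,r3:6480
  c16: CDB Mul1=64  regs: r0:Add1,r1:Add2,r2:80,r3:6480
  c17: -  regs: r0:Add1,r1:Add2,r2:80,r3:6480
  c18: CDB Add1=6464  regs: r0:6464,r1:Add2,r2:80,r3:6480
  c19: -  regs: r0:6464,r1:Add2,r2:80,r3:6480

STATUS = VALUE 6464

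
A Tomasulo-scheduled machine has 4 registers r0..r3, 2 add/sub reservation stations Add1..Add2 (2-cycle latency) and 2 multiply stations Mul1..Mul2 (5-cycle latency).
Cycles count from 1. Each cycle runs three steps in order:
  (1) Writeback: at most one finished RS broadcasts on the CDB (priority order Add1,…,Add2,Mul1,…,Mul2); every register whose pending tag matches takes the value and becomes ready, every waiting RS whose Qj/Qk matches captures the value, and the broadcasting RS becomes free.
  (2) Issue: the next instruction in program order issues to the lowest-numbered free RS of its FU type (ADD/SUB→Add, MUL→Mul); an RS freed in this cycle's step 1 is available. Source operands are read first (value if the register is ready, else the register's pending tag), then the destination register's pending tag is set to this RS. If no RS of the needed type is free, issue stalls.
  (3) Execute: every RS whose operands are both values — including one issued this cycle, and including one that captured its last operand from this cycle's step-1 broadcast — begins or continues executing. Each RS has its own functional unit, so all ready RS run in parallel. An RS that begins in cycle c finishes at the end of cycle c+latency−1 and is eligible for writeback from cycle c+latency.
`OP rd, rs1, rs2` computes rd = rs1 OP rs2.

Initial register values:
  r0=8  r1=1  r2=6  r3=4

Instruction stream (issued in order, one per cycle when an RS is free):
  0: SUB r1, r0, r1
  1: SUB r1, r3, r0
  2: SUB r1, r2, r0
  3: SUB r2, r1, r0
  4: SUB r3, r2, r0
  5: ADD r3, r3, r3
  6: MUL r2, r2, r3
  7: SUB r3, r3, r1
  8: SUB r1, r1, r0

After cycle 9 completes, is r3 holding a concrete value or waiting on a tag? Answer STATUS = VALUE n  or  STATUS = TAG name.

cycle 1: issue SUB r1<-Add1 // r0:8,r1:Add1,r2:6,r3:4
cycle 2: issue SUB r1<-Add2 // r0:8,r1:Add2,r2:6,r3:4
cycle 3: CDB Add1=7; issue SUB r1<-Add1 // r0:8,r1:Add1,r2:6,r3:4
cycle 4: CDB Add2=-4; issue SUB r2<-Add2 // r0:8,r1:Add1,r2:Add2,r3:4
cycle 5: CDB Add1=-2; issue SUB r3<-Add1 // r0:8,r1:-2,r2:Add2,r3:Add1
cycle 6: stall // r0:8,r1:-2,r2:Add2,r3:Add1
cycle 7: CDB Add2=-10; issue ADD r3<-Add2 // r0:8,r1:-2,r2:-10,r3:Add2
cycle 8: issue MUL r2<-Mul1 // r0:8,r1:-2,r2:Mul1,r3:Add2
cycle 9: CDB Add1=-18; issue SUB r3<-Add1 // r0:8,r1:-2,r2:Mul1,r3:Add1

STATUS = TAG Add1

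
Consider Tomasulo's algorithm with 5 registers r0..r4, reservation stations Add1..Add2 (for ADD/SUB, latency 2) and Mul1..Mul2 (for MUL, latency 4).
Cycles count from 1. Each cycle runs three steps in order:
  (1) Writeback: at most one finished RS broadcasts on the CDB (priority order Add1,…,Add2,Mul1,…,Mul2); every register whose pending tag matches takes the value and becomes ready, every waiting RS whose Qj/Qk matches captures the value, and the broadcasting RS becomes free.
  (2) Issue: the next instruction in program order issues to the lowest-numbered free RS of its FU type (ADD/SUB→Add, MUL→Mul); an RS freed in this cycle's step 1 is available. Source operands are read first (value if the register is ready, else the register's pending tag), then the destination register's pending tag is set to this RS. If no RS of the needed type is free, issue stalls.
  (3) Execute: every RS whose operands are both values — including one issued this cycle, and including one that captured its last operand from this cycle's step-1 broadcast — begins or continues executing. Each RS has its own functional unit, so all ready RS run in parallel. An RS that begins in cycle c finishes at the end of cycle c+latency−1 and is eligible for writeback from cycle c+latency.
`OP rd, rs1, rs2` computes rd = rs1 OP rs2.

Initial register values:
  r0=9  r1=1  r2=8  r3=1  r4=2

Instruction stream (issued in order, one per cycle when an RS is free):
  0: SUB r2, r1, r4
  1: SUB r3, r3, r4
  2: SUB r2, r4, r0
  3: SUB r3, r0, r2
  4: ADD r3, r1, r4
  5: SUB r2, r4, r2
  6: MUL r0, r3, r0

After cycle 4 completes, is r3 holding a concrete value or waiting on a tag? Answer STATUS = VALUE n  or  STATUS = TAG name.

STATUS = TAG Add2

cycle 1: issue SUB r2<-Add1 // r0:9,r1:1,r2:Add1,r3:1,r4:2
cycle 2: issue SUB r3<-Add2 // r0:9,r1:1,r2:Add1,r3:Add2,r4:2
cycle 3: CDB Add1=-1; issue SUB r2<-Add1 // r0:9,r1:1,r2:Add1,r3:Add2,r4:2
cycle 4: CDB Add2=-1; issue SUB r3<-Add2 // r0:9,r1:1,r2:Add1,r3:Add2,r4:2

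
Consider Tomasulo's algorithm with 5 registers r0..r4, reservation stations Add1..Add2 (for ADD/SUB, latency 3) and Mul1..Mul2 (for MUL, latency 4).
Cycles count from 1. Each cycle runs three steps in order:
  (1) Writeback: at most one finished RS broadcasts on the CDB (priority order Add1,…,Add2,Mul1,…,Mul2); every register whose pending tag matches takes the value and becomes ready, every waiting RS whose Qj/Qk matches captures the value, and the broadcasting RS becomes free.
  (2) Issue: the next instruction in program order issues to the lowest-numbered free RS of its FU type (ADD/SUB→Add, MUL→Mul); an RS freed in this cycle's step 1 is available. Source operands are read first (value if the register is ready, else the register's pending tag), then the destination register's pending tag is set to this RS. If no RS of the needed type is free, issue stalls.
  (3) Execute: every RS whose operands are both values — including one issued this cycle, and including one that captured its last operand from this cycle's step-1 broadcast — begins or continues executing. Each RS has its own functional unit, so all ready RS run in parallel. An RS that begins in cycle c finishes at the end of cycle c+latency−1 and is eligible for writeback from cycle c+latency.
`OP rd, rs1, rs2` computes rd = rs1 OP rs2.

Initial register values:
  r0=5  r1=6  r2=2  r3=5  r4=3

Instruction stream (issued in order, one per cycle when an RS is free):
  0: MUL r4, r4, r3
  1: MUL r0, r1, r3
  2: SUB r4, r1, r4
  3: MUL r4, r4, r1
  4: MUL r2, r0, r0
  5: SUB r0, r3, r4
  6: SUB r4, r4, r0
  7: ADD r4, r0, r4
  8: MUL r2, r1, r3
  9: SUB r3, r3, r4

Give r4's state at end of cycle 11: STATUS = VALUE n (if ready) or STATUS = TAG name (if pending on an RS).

STATUS = TAG Add1

cycle 1: issue MUL r4<-Mul1 // r0:5,r1:6,r2:2,r3:5,r4:Mul1
cycle 2: issue MUL r0<-Mul2 // r0:Mul2,r1:6,r2:2,r3:5,r4:Mul1
cycle 3: issue SUB r4<-Add1 // r0:Mul2,r1:6,r2:2,r3:5,r4:Add1
cycle 4: stall // r0:Mul2,r1:6,r2:2,r3:5,r4:Add1
cycle 5: CDB Mul1=15; issue MUL r4<-Mul1 // r0:Mul2,r1:6,r2:2,r3:5,r4:Mul1
cycle 6: CDB Mul2=30; issue MUL r2<-Mul2 // r0:30,r1:6,r2:Mul2,r3:5,r4:Mul1
cycle 7: issue SUB r0<-Add2 // r0:Add2,r1:6,r2:Mul2,r3:5,r4:Mul1
cycle 8: CDB Add1=-9; issue SUB r4<-Add1 // r0:Add2,r1:6,r2:Mul2,r3:5,r4:Add1
cycle 9: stall // r0:Add2,r1:6,r2:Mul2,r3:5,r4:Add1
cycle 10: CDB Mul2=900; stall // r0:Add2,r1:6,r2:900,r3:5,r4:Add1
cycle 11: stall // r0:Add2,r1:6,r2:900,r3:5,r4:Add1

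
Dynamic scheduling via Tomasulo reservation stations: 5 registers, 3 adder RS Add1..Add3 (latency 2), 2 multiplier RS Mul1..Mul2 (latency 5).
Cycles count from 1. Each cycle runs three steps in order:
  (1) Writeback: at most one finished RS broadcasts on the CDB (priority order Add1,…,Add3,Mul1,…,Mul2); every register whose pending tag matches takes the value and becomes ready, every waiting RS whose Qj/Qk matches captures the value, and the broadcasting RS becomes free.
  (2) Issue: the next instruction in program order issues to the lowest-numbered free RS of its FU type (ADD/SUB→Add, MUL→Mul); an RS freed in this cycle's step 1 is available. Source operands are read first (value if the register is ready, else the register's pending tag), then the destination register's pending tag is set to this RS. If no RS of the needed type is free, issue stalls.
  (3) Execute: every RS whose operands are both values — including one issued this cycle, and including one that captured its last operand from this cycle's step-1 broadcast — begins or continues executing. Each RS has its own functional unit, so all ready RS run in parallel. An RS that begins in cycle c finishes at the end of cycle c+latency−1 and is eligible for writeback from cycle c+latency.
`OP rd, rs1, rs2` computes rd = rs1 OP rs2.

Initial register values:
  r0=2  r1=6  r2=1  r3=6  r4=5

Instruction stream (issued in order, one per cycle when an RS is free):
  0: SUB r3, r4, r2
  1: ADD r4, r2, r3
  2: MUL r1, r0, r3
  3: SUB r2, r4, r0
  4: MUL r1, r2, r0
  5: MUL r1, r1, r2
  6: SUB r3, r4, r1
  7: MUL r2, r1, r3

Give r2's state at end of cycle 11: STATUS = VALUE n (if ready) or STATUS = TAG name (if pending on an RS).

STATUS = VALUE 3

c1: issue SUB r3<-Add1 | r0:2,r1:6,r2:1,r3:Add1,r4:5
c2: issue ADD r4<-Add2 | r0:2,r1:6,r2:1,r3:Add1,r4:Add2
c3: CDB Add1=4; issue MUL r1<-Mul1 | r0:2,r1:Mul1,r2:1,r3:4,r4:Add2
c4: issue SUB r2<-Add1 | r0:2,r1:Mul1,r2:Add1,r3:4,r4:Add2
c5: CDB Add2=5; issue MUL r1<-Mul2 | r0:2,r1:Mul2,r2:Add1,r3:4,r4:5
c6: stall | r0:2,r1:Mul2,r2:Add1,r3:4,r4:5
c7: CDB Add1=3; stall | r0:2,r1:Mul2,r2:3,r3:4,r4:5
c8: CDB Mul1=8; issue MUL r1<-Mul1 | r0:2,r1:Mul1,r2:3,r3:4,r4:5
c9: issue SUB r3<-Add1 | r0:2,r1:Mul1,r2:3,r3:Add1,r4:5
c10: stall | r0:2,r1:Mul1,r2:3,r3:Add1,r4:5
c11: stall | r0:2,r1:Mul1,r2:3,r3:Add1,r4:5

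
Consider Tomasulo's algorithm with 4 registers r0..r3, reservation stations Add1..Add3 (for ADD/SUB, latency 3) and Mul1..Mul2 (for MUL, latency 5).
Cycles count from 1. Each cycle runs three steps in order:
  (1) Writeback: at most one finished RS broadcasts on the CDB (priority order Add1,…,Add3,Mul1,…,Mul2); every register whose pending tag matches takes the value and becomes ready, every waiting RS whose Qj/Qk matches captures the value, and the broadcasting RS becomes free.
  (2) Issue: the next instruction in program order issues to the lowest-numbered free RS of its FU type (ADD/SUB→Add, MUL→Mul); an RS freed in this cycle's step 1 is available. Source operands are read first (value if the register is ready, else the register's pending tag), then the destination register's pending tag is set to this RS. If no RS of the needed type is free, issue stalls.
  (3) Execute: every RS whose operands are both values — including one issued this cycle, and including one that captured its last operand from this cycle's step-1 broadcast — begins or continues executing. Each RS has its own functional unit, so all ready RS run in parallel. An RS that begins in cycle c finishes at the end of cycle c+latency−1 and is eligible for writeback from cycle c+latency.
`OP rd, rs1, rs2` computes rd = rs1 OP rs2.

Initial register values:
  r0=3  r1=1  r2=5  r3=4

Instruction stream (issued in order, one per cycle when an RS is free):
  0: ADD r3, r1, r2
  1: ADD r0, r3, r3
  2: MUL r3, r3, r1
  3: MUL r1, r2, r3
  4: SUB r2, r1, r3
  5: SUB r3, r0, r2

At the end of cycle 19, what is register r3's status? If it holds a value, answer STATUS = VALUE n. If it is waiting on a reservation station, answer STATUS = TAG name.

STATUS = TAG Add3

  c1: issue ADD r3<-Add1  regs: r0:3,r1:1,r2:5,r3:Add1
  c2: issue ADD r0<-Add2  regs: r0:Add2,r1:1,r2:5,r3:Add1
  c3: issue MUL r3<-Mul1  regs: r0:Add2,r1:1,r2:5,r3:Mul1
  c4: CDB Add1=6; issue MUL r1<-Mul2  regs: r0:Add2,r1:Mul2,r2:5,r3:Mul1
  c5: issue SUB r2<-Add1  regs: r0:Add2,r1:Mul2,r2:Add1,r3:Mul1
  c6: issue SUB r3<-Add3  regs: r0:Add2,r1:Mul2,r2:Add1,r3:Add3
  c7: CDB Add2=12  regs: r0:12,r1:Mul2,r2:Add1,r3:Add3
  c8: -  regs: r0:12,r1:Mul2,r2:Add1,r3:Add3
  c9: CDB Mul1=6  regs: r0:12,r1:Mul2,r2:Add1,r3:Add3
  c10: -  regs: r0:12,r1:Mul2,r2:Add1,r3:Add3
  c11: -  regs: r0:12,r1:Mul2,r2:Add1,r3:Add3
  c12: -  regs: r0:12,r1:Mul2,r2:Add1,r3:Add3
  c13: -  regs: r0:12,r1:Mul2,r2:Add1,r3:Add3
  c14: CDB Mul2=30  regs: r0:12,r1:30,r2:Add1,r3:Add3
  c15: -  regs: r0:12,r1:30,r2:Add1,r3:Add3
  c16: -  regs: r0:12,r1:30,r2:Add1,r3:Add3
  c17: CDB Add1=24  regs: r0:12,r1:30,r2:24,r3:Add3
  c18: -  regs: r0:12,r1:30,r2:24,r3:Add3
  c19: -  regs: r0:12,r1:30,r2:24,r3:Add3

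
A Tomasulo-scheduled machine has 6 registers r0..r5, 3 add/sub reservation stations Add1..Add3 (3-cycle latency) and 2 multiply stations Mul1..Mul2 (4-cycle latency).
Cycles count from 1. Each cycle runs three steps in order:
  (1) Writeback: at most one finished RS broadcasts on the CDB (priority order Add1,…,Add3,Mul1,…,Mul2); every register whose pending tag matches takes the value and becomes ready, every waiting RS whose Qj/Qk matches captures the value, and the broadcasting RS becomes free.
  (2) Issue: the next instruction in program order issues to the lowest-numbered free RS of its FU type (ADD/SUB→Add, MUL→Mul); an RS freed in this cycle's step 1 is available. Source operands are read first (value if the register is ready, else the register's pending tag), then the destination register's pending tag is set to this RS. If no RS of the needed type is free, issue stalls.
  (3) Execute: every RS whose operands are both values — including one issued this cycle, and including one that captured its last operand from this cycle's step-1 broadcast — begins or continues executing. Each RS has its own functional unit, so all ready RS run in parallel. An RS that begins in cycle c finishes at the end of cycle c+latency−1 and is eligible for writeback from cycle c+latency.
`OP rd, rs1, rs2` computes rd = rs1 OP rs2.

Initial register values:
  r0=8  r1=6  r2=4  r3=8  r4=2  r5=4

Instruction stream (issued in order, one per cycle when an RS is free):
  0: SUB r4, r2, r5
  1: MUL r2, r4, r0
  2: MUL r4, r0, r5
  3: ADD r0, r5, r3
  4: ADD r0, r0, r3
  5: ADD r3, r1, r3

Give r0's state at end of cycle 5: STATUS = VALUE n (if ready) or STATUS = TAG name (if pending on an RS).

STATUS = TAG Add2

  c1: issue SUB r4<-Add1  regs: r0:8,r1:6,r2:4,r3:8,r4:Add1,r5:4
  c2: issue MUL r2<-Mul1  regs: r0:8,r1:6,r2:Mul1,r3:8,r4:Add1,r5:4
  c3: issue MUL r4<-Mul2  regs: r0:8,r1:6,r2:Mul1,r3:8,r4:Mul2,r5:4
  c4: CDB Add1=0; issue ADD r0<-Add1  regs: r0:Add1,r1:6,r2:Mul1,r3:8,r4:Mul2,r5:4
  c5: issue ADD r0<-Add2  regs: r0:Add2,r1:6,r2:Mul1,r3:8,r4:Mul2,r5:4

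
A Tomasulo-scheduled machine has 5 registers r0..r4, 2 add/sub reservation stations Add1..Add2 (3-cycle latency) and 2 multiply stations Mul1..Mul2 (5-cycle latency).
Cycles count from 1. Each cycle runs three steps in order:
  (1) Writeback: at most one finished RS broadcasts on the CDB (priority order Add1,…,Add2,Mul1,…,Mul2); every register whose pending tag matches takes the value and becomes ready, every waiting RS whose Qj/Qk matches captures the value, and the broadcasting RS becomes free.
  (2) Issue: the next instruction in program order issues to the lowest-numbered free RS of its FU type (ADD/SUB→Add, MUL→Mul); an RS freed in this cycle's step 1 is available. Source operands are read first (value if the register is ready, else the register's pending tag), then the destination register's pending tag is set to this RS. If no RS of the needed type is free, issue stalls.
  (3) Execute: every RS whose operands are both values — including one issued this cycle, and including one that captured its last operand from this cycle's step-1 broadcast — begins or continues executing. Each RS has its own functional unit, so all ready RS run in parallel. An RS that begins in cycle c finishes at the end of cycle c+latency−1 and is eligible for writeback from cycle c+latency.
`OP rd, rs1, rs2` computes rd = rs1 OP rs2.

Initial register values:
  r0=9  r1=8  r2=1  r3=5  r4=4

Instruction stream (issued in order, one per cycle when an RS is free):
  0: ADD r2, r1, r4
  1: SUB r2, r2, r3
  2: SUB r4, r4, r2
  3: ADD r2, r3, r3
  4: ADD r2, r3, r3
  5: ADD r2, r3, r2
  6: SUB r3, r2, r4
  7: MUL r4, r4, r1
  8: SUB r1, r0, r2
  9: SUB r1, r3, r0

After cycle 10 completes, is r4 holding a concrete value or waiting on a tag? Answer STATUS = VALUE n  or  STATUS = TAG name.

cycle 1: issue ADD r2<-Add1 // r0:9,r1:8,r2:Add1,r3:5,r4:4
cycle 2: issue SUB r2<-Add2 // r0:9,r1:8,r2:Add2,r3:5,r4:4
cycle 3: stall // r0:9,r1:8,r2:Add2,r3:5,r4:4
cycle 4: CDB Add1=12; issue SUB r4<-Add1 // r0:9,r1:8,r2:Add2,r3:5,r4:Add1
cycle 5: stall // r0:9,r1:8,r2:Add2,r3:5,r4:Add1
cycle 6: stall // r0:9,r1:8,r2:Add2,r3:5,r4:Add1
cycle 7: CDB Add2=7; issue ADD r2<-Add2 // r0:9,r1:8,r2:Add2,r3:5,r4:Add1
cycle 8: stall // r0:9,r1:8,r2:Add2,r3:5,r4:Add1
cycle 9: stall // r0:9,r1:8,r2:Add2,r3:5,r4:Add1
cycle 10: CDB Add1=-3; issue ADD r2<-Add1 // r0:9,r1:8,r2:Add1,r3:5,r4:-3

STATUS = VALUE -3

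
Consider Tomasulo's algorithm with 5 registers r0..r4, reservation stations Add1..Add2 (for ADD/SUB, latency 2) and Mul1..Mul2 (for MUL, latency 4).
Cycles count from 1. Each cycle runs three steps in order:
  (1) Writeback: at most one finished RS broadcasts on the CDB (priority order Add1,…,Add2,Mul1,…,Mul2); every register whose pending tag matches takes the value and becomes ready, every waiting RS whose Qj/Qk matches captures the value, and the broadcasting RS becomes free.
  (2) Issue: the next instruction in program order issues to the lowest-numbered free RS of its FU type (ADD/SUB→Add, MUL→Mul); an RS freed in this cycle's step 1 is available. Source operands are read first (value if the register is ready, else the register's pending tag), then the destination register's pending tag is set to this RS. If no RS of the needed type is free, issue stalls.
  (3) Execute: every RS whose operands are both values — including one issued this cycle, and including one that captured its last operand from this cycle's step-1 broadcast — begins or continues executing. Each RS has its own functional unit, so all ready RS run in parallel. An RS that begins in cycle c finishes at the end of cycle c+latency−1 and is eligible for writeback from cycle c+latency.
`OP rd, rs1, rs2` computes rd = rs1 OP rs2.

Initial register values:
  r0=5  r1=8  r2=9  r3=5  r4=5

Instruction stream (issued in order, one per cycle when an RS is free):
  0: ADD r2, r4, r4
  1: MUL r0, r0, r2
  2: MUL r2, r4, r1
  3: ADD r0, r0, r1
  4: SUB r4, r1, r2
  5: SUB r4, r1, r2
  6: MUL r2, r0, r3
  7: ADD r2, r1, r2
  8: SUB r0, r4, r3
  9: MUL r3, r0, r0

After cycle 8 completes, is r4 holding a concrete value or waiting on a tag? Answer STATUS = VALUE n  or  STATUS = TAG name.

cycle 1: issue ADD r2<-Add1 // r0:5,r1:8,r2:Add1,r3:5,r4:5
cycle 2: issue MUL r0<-Mul1 // r0:Mul1,r1:8,r2:Add1,r3:5,r4:5
cycle 3: CDB Add1=10; issue MUL r2<-Mul2 // r0:Mul1,r1:8,r2:Mul2,r3:5,r4:5
cycle 4: issue ADD r0<-Add1 // r0:Add1,r1:8,r2:Mul2,r3:5,r4:5
cycle 5: issue SUB r4<-Add2 // r0:Add1,r1:8,r2:Mul2,r3:5,r4:Add2
cycle 6: stall // r0:Add1,r1:8,r2:Mul2,r3:5,r4:Add2
cycle 7: CDB Mul1=50; stall // r0:Add1,r1:8,r2:Mul2,r3:5,r4:Add2
cycle 8: CDB Mul2=40; stall // r0:Add1,r1:8,r2:40,r3:5,r4:Add2

STATUS = TAG Add2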